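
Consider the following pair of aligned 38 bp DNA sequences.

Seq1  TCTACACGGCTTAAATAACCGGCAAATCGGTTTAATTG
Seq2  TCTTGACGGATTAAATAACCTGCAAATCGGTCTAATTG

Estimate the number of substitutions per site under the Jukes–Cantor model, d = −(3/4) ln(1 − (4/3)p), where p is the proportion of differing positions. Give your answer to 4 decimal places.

0.1447

Differing sites — 4:A/T; 5:C/G; 10:C/A; 21:G/T; 32:T/C.
p = 5/38 = 0.131579.
d = −0.75 · ln(1 − (4/3)·0.131579) = −0.75 · ln(0.824561) = −0.75 · (-0.192904) = 0.1447.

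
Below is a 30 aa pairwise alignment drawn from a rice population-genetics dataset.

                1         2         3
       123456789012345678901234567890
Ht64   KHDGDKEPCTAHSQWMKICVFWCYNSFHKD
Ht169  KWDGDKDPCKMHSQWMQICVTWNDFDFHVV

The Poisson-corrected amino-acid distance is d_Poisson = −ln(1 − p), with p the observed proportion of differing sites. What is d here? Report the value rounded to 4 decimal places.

0.5108

Mismatches occur at site 2 (H/W), site 7 (E/D), site 10 (T/K), site 11 (A/M), site 17 (K/Q), site 21 (F/T), site 23 (C/N), site 24 (Y/D), site 25 (N/F), site 26 (S/D), site 29 (K/V), site 30 (D/V).
p = 12/30 = 0.400000.
d = −ln(1 − 0.400000) = −ln(0.600000) = 0.5108.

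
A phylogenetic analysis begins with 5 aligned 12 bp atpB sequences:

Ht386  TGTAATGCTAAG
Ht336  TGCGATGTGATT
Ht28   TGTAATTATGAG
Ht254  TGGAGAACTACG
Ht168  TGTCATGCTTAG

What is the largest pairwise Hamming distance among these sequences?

9

Pairwise Hamming distances:
  Ht386 vs Ht336: 6
  Ht386 vs Ht28: 3
  Ht386 vs Ht254: 5
  Ht386 vs Ht168: 2
  Ht336 vs Ht28: 8
  Ht336 vs Ht254: 9
  Ht336 vs Ht168: 7
  Ht28 vs Ht254: 7
  Ht28 vs Ht168: 4
  Ht254 vs Ht168: 7
The largest is 9, between Ht336 and Ht254.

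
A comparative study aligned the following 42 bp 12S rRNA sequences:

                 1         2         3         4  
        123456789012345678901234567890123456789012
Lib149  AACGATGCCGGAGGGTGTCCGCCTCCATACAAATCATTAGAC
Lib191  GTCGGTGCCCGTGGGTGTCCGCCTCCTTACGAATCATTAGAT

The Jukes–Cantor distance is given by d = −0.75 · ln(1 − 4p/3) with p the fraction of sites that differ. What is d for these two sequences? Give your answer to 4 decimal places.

0.2197

The sequences differ at positions 1 (A/G), 2 (A/T), 5 (A/G), 10 (G/C), 12 (A/T), 27 (A/T), 31 (A/G), 42 (C/T).
p = 8/42 = 0.190476.
d = −0.75 · ln(1 − (4/3)·0.190476) = −0.75 · ln(0.746032) = −0.75 · (-0.292987) = 0.2197.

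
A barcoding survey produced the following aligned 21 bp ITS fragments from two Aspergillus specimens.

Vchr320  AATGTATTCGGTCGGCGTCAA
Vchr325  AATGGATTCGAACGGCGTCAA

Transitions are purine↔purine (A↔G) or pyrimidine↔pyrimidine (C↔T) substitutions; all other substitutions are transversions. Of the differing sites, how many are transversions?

Mismatches occur at site 5 (T↔G, transversion), site 11 (G↔A, transition), site 12 (T↔A, transversion).
Of the 3 differences, 1 transition and 2 transversions, so the answer is 2.

2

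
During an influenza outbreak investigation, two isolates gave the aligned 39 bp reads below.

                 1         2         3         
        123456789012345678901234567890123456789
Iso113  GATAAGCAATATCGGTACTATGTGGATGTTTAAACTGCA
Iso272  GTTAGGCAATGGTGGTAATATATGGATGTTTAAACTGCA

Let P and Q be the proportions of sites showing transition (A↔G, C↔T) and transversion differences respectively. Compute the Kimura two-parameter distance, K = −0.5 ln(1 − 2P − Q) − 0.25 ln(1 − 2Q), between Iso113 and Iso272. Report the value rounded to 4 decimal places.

0.2074

The sequences differ at positions 2 (A/T, transversion), 5 (A/G, transition), 11 (A/G, transition), 12 (T/G, transversion), 13 (C/T, transition), 18 (C/A, transversion), 22 (G/A, transition).
Of the 7 differences, 4 transitions and 3 transversions over 39 sites: P = 4/39 = 0.102564, Q = 3/39 = 0.076923.
d = −0.5·ln(0.717949) − 0.25·ln(0.846154) = −0.5·(-0.331357) − 0.25·(-0.167054) = 0.2074.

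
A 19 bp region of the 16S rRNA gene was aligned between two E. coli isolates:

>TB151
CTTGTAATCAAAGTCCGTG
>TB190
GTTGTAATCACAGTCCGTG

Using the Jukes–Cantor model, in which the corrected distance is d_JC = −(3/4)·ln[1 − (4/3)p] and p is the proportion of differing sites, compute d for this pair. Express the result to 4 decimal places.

0.1134

The sequences differ at positions 1 (C/G), 11 (A/C).
p = 2/19 = 0.105263.
d = −0.75 · ln(1 − (4/3)·0.105263) = −0.75 · ln(0.859649) = −0.75 · (-0.151231) = 0.1134.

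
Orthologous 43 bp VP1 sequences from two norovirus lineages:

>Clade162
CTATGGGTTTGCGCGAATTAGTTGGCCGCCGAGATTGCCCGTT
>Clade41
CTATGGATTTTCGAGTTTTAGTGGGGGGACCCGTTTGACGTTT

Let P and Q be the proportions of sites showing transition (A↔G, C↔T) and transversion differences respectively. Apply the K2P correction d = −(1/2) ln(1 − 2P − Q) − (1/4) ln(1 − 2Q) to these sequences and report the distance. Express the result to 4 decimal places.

0.4960

Differing sites — 7:G/A (Ti); 11:G/T (Tv); 14:C/A (Tv); 16:A/T (Tv); 17:A/T (Tv); 23:T/G (Tv); 26:C/G (Tv); 27:C/G (Tv); 29:C/A (Tv); 31:G/C (Tv); 32:A/C (Tv); 34:A/T (Tv); 38:C/A (Tv); 40:C/G (Tv); 41:G/T (Tv).
Of the 15 differences, 1 transition and 14 transversions over 43 sites: P = 1/43 = 0.023256, Q = 14/43 = 0.325581.
d = −0.5·ln(0.627907) − 0.25·ln(0.348838) = −0.5·(-0.465363) − 0.25·(-1.053148) = 0.4960.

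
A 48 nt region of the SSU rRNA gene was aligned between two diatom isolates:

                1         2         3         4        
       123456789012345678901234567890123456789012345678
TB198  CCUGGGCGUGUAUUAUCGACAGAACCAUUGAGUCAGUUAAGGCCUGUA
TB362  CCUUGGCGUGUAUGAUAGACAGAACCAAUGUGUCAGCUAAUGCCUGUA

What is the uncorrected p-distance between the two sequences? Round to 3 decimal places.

Mismatches occur at site 4 (G↔U), site 14 (U↔G), site 17 (C↔A), site 28 (U↔A), site 31 (A↔U), site 37 (U↔C), site 41 (G↔U).
There are 7 differences over 48 sites, so p = 7/48 = 0.146.

0.146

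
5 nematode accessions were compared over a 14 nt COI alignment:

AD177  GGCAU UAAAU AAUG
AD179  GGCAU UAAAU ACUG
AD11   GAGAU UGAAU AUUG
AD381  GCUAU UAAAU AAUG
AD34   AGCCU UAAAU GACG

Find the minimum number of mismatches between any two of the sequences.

Pairwise Hamming distances:
  AD177 vs AD179: 1
  AD177 vs AD11: 4
  AD177 vs AD381: 2
  AD177 vs AD34: 4
  AD179 vs AD11: 4
  AD179 vs AD381: 3
  AD179 vs AD34: 5
  AD11 vs AD381: 4
  AD11 vs AD34: 8
  AD381 vs AD34: 6
The smallest is 1, between AD177 and AD179.

1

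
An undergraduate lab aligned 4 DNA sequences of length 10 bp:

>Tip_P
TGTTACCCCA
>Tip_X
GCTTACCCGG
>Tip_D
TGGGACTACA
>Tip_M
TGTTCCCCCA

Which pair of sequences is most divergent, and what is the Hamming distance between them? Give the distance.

8

Pairwise Hamming distances:
  Tip_P vs Tip_X: 4
  Tip_P vs Tip_D: 4
  Tip_P vs Tip_M: 1
  Tip_X vs Tip_D: 8
  Tip_X vs Tip_M: 5
  Tip_D vs Tip_M: 5
The largest is 8, between Tip_X and Tip_D.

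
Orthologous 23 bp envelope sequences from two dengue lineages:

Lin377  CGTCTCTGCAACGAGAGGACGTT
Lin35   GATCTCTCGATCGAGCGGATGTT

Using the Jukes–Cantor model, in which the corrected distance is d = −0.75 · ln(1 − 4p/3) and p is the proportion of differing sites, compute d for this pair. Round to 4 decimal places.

0.3904

The sequences differ at positions 1 (C/G), 2 (G/A), 8 (G/C), 9 (C/G), 11 (A/T), 16 (A/C), 20 (C/T).
p = 7/23 = 0.304348.
d = −0.75 · ln(1 − (4/3)·0.304348) = −0.75 · ln(0.594203) = −0.75 · (-0.520534) = 0.3904.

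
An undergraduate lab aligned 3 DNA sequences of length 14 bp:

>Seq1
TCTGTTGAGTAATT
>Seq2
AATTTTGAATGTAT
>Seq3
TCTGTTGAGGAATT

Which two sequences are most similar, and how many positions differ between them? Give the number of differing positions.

1

Pairwise Hamming distances:
  Seq1 vs Seq2: 7
  Seq1 vs Seq3: 1
  Seq2 vs Seq3: 8
The smallest is 1, between Seq1 and Seq3.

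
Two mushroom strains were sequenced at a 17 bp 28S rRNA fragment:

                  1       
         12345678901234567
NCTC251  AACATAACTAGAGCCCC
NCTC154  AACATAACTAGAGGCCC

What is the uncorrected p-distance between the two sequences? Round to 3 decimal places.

0.059

The sequences differ at position 14 (C/G).
There are 1 differences over 17 sites, so p = 1/17 = 0.059.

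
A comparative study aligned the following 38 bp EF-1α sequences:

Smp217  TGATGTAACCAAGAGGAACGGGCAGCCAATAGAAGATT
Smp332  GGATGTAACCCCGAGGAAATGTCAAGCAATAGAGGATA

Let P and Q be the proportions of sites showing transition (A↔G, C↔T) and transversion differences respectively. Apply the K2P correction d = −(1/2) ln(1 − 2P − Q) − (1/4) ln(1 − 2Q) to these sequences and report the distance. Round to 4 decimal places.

Differing sites — 1:T/G (Tv); 11:A/C (Tv); 12:A/C (Tv); 19:C/A (Tv); 20:G/T (Tv); 22:G/T (Tv); 25:G/A (Ti); 26:C/G (Tv); 34:A/G (Ti); 38:T/A (Tv).
Of the 10 differences, 2 transitions and 8 transversions over 38 sites: P = 2/38 = 0.052632, Q = 8/38 = 0.210526.
d = −0.5·ln(0.684210) − 0.25·ln(0.578948) = −0.5·(-0.379490) − 0.25·(-0.546543) = 0.3264.

0.3264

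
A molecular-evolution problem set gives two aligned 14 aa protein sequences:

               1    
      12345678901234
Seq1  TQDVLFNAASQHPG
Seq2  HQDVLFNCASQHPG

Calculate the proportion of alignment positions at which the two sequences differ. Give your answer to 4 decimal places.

Mismatches occur at site 1 (T→H), site 8 (A→C).
There are 2 differences over 14 sites, so p = 2/14 = 0.1429.

0.1429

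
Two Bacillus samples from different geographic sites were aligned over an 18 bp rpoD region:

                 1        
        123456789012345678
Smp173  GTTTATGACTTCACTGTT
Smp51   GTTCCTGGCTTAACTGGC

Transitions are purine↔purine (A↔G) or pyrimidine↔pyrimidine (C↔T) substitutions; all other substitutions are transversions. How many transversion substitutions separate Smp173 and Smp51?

3

The sequences differ at positions 4 (T/C, transition), 5 (A/C, transversion), 8 (A/G, transition), 12 (C/A, transversion), 17 (T/G, transversion), 18 (T/C, transition).
Of the 6 differences, 3 transitions and 3 transversions, so the answer is 3.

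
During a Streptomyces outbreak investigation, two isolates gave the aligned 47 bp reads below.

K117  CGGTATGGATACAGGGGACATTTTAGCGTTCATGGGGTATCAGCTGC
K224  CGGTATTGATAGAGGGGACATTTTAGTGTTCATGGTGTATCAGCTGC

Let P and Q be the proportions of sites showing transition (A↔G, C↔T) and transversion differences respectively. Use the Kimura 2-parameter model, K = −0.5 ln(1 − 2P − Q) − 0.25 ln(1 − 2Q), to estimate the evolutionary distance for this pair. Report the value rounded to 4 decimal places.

0.0904

Mismatches occur at site 7 (G↔T, transversion), site 12 (C↔G, transversion), site 27 (C↔T, transition), site 36 (G↔T, transversion).
Of the 4 differences, 1 transition and 3 transversions over 47 sites: P = 1/47 = 0.021277, Q = 3/47 = 0.063830.
d = −0.5·ln(0.893616) − 0.25·ln(0.872340) = −0.5·(-0.112479) − 0.25·(-0.136576) = 0.0904.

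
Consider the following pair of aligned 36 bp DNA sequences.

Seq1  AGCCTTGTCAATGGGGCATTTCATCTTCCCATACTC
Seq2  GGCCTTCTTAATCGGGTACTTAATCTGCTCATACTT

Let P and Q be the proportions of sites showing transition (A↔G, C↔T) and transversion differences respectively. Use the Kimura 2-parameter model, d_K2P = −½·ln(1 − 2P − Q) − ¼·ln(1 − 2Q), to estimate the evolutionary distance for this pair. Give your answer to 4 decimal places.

Mismatches occur at site 1 (A/G, transition), site 7 (G/C, transversion), site 9 (C/T, transition), site 13 (G/C, transversion), site 17 (C/T, transition), site 19 (T/C, transition), site 22 (C/A, transversion), site 27 (T/G, transversion), site 29 (C/T, transition), site 36 (C/T, transition).
Of the 10 differences, 6 transitions and 4 transversions over 36 sites: P = 6/36 = 0.166667, Q = 4/36 = 0.111111.
d = −0.5·ln(0.555555) − 0.25·ln(0.777778) = −0.5·(-0.587788) − 0.25·(-0.251314) = 0.3567.

0.3567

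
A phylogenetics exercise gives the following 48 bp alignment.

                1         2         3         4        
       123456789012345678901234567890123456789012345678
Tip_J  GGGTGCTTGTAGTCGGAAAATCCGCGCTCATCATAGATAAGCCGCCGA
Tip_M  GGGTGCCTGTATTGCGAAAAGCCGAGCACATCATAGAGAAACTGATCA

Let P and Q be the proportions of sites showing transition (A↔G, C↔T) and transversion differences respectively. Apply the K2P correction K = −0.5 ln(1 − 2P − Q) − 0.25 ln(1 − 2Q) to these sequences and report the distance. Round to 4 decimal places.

The sequences differ at positions 7 (T/C, transition), 12 (G/T, transversion), 14 (C/G, transversion), 15 (G/C, transversion), 21 (T/G, transversion), 25 (C/A, transversion), 28 (T/A, transversion), 38 (T/G, transversion), 41 (G/A, transition), 43 (C/T, transition), 45 (C/A, transversion), 46 (C/T, transition), 47 (G/C, transversion).
Of the 13 differences, 4 transitions and 9 transversions over 48 sites: P = 4/48 = 0.083333, Q = 9/48 = 0.187500.
d = −0.5·ln(0.645834) − 0.25·ln(0.625000) = −0.5·(-0.437213) − 0.25·(-0.470004) = 0.3361.

0.3361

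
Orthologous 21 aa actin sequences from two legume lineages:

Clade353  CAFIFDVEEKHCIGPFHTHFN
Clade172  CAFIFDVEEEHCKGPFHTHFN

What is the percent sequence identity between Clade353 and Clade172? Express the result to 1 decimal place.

Differing sites — 10:K/E; 13:I/K.
19 of the 21 sites match, so the percent identity is 19/21 × 100 = 90.5%.

90.5%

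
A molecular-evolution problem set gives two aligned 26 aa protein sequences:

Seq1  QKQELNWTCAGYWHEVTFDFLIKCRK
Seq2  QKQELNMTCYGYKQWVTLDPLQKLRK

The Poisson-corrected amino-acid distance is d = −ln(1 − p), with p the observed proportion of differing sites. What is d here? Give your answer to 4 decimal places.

Differing sites — 7:W/M; 10:A/Y; 13:W/K; 14:H/Q; 15:E/W; 18:F/L; 20:F/P; 22:I/Q; 24:C/L.
p = 9/26 = 0.346154.
d = −ln(1 − 0.346154) = −ln(0.653846) = 0.4249.

0.4249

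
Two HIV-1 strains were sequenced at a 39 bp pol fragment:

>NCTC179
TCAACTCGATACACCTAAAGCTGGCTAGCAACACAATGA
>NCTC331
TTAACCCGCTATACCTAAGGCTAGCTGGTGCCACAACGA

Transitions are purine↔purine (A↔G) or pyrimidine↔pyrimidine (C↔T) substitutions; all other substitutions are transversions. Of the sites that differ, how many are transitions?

9

Mismatches occur at site 2 (C/T, transition), site 6 (T/C, transition), site 9 (A/C, transversion), site 12 (C/T, transition), site 19 (A/G, transition), site 23 (G/A, transition), site 27 (A/G, transition), site 29 (C/T, transition), site 30 (A/G, transition), site 31 (A/C, transversion), site 37 (T/C, transition).
Of the 11 differences, 9 transitions and 2 transversions, so the answer is 9.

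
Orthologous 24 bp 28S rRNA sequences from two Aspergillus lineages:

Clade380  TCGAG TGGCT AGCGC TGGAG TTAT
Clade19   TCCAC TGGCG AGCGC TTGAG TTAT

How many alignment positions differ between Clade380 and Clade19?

4

Differing sites — 3:G/C; 5:G/C; 10:T/G; 17:G/T.
That gives 4 mismatches out of 24 aligned sites, so the Hamming distance is 4.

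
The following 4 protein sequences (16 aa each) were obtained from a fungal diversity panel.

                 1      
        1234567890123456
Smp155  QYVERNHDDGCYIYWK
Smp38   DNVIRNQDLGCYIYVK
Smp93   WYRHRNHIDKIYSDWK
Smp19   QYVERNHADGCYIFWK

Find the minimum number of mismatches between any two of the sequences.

Pairwise Hamming distances:
  Smp155 vs Smp38: 6
  Smp155 vs Smp93: 8
  Smp155 vs Smp19: 2
  Smp38 vs Smp93: 12
  Smp38 vs Smp19: 8
  Smp93 vs Smp19: 8
The smallest is 2, between Smp155 and Smp19.

2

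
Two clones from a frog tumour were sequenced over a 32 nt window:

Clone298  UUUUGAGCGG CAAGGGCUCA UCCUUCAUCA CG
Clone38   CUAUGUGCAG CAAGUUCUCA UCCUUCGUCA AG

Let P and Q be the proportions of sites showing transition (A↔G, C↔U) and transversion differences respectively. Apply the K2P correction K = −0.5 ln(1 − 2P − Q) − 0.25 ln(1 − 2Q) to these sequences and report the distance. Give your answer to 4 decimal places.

0.3043

Differing sites — 1:U/C (Ti); 3:U/A (Tv); 6:A/U (Tv); 9:G/A (Ti); 15:G/U (Tv); 16:G/U (Tv); 27:A/G (Ti); 31:C/A (Tv).
Of the 8 differences, 3 transitions and 5 transversions over 32 sites: P = 3/32 = 0.093750, Q = 5/32 = 0.156250.
d = −0.5·ln(0.656250) − 0.25·ln(0.687500) = −0.5·(-0.421213) − 0.25·(-0.374693) = 0.3043.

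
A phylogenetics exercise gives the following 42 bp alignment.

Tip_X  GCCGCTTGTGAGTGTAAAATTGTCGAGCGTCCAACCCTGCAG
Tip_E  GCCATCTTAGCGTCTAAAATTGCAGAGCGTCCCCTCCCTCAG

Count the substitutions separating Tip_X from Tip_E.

The sequences differ at positions 4 (G/A), 5 (C/T), 6 (T/C), 8 (G/T), 9 (T/A), 11 (A/C), 14 (G/C), 23 (T/C), 24 (C/A), 33 (A/C), 34 (A/C), 35 (C/T), 38 (T/C), 39 (G/T).
That gives 14 mismatches out of 42 aligned sites, so the Hamming distance is 14.

14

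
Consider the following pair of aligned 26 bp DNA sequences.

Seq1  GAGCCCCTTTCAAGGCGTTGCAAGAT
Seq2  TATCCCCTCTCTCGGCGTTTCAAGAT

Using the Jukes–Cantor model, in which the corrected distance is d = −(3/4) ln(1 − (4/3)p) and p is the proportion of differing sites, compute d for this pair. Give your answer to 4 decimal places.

0.2758

Differing sites — 1:G/T; 3:G/T; 9:T/C; 12:A/T; 13:A/C; 20:G/T.
p = 6/26 = 0.230769.
d = −0.75 · ln(1 − (4/3)·0.230769) = −0.75 · ln(0.692308) = −0.75 · (-0.367724) = 0.2758.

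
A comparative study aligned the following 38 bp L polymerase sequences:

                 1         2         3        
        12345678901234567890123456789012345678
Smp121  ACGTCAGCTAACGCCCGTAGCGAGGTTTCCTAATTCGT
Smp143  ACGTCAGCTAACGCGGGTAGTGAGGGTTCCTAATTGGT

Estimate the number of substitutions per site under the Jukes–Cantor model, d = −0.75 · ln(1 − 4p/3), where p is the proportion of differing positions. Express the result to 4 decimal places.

0.1447

The sequences differ at positions 15 (C/G), 16 (C/G), 21 (C/T), 26 (T/G), 36 (C/G).
p = 5/38 = 0.131579.
d = −0.75 · ln(1 − (4/3)·0.131579) = −0.75 · ln(0.824561) = −0.75 · (-0.192904) = 0.1447.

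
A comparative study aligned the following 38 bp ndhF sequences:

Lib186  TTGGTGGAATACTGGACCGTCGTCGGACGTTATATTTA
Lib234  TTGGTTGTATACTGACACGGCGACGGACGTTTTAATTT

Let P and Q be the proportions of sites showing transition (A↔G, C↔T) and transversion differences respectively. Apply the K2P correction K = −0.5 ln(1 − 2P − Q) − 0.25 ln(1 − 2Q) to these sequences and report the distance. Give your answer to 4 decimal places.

0.3313

The sequences differ at positions 6 (G/T, transversion), 8 (A/T, transversion), 15 (G/A, transition), 16 (A/C, transversion), 17 (C/A, transversion), 20 (T/G, transversion), 23 (T/A, transversion), 32 (A/T, transversion), 35 (T/A, transversion), 38 (A/T, transversion).
Of the 10 differences, 1 transition and 9 transversions over 38 sites: P = 1/38 = 0.026316, Q = 9/38 = 0.236842.
d = −0.5·ln(0.710526) − 0.25·ln(0.526316) = −0.5·(-0.341750) − 0.25·(-0.641853) = 0.3313.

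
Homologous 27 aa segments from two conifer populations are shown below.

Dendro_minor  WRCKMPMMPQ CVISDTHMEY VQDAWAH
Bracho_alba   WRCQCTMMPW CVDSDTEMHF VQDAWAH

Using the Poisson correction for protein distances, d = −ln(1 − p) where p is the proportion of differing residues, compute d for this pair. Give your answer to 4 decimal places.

Differing sites — 4:K/Q; 5:M/C; 6:P/T; 10:Q/W; 13:I/D; 17:H/E; 19:E/H; 20:Y/F.
p = 8/27 = 0.296296.
d = −ln(1 − 0.296296) = −ln(0.703704) = 0.3514.

0.3514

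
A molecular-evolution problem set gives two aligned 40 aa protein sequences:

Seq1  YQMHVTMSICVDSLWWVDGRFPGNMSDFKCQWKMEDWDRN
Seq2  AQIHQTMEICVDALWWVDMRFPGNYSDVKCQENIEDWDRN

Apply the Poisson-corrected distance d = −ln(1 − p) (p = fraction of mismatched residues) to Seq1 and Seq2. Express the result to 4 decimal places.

0.3216

Differing sites — 1:Y/A; 3:M/I; 5:V/Q; 8:S/E; 13:S/A; 19:G/M; 25:M/Y; 28:F/V; 32:W/E; 33:K/N; 34:M/I.
p = 11/40 = 0.275000.
d = −ln(1 − 0.275000) = −ln(0.725000) = 0.3216.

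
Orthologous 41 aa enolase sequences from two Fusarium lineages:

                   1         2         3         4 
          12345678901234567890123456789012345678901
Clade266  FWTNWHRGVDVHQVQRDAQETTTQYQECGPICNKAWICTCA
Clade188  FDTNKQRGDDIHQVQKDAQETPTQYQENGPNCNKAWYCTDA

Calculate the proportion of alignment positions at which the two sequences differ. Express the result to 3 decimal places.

0.268

Mismatches occur at site 2 (W↔D), site 5 (W↔K), site 6 (H↔Q), site 9 (V↔D), site 11 (V↔I), site 16 (R↔K), site 22 (T↔P), site 28 (C↔N), site 31 (I↔N), site 37 (I↔Y), site 40 (C↔D).
There are 11 differences over 41 sites, so p = 11/41 = 0.268.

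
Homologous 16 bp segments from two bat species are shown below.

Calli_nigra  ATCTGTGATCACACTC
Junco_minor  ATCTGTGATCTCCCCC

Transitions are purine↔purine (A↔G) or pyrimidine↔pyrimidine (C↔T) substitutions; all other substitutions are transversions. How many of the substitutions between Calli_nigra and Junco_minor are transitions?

Differing sites — 11:A/T (Tv); 13:A/C (Tv); 15:T/C (Ti).
Of the 3 differences, 1 transition and 2 transversions, so the answer is 1.

1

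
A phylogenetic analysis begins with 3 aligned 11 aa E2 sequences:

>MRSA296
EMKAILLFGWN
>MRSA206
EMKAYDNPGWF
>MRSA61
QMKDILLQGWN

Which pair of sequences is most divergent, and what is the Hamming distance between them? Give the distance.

7

Pairwise Hamming distances:
  MRSA296 vs MRSA206: 5
  MRSA296 vs MRSA61: 3
  MRSA206 vs MRSA61: 7
The largest is 7, between MRSA206 and MRSA61.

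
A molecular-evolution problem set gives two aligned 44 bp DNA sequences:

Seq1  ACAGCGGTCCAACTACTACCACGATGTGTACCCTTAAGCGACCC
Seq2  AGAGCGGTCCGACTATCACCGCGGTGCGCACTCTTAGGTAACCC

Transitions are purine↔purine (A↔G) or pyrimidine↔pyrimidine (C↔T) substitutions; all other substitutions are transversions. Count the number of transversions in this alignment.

1

Mismatches occur at site 2 (C↔G, transversion), site 11 (A↔G, transition), site 16 (C↔T, transition), site 17 (T↔C, transition), site 21 (A↔G, transition), site 24 (A↔G, transition), site 27 (T↔C, transition), site 29 (T↔C, transition), site 32 (C↔T, transition), site 37 (A↔G, transition), site 39 (C↔T, transition), site 40 (G↔A, transition).
Of the 12 differences, 11 transitions and 1 transversion, so the answer is 1.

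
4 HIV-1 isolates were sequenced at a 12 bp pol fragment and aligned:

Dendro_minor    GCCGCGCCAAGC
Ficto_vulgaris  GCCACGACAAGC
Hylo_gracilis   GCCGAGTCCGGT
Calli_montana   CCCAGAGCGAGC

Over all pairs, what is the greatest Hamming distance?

Pairwise Hamming distances:
  Dendro_minor vs Ficto_vulgaris: 2
  Dendro_minor vs Hylo_gracilis: 5
  Dendro_minor vs Calli_montana: 6
  Ficto_vulgaris vs Hylo_gracilis: 6
  Ficto_vulgaris vs Calli_montana: 5
  Hylo_gracilis vs Calli_montana: 8
The largest is 8, between Hylo_gracilis and Calli_montana.

8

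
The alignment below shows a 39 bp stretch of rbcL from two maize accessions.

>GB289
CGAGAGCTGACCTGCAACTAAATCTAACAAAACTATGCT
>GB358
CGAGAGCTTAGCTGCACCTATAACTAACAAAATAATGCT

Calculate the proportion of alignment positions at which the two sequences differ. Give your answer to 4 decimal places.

0.1795

Differing sites — 9:G/T; 11:C/G; 17:A/C; 21:A/T; 23:T/A; 33:C/T; 34:T/A.
There are 7 differences over 39 sites, so p = 7/39 = 0.1795.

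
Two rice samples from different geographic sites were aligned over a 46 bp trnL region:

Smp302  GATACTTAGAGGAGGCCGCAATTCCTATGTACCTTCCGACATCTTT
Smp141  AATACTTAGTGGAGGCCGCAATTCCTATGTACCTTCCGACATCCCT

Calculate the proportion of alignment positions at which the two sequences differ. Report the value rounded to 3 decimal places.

Differing sites — 1:G/A; 10:A/T; 44:T/C; 45:T/C.
There are 4 differences over 46 sites, so p = 4/46 = 0.087.

0.087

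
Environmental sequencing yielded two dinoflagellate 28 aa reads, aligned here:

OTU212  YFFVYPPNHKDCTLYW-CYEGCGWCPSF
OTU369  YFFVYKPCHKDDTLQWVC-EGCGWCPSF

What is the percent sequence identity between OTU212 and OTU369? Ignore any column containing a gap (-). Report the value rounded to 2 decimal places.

Excluding the 2 gap columns leaves 26 comparable sites.
Mismatches occur at site 6 (P↔K), site 8 (N↔C), site 12 (C↔D), site 15 (Y↔Q).
22 of the 26 comparable sites match, so the percent identity is 22/26 × 100 = 84.62%.

84.62%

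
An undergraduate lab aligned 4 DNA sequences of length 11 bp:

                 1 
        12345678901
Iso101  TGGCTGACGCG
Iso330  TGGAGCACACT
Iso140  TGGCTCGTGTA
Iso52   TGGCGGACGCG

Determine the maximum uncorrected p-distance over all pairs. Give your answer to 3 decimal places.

0.636

Pairwise Hamming distances:
  Iso101 vs Iso330: 5
  Iso101 vs Iso140: 5
  Iso101 vs Iso52: 1
  Iso330 vs Iso140: 7
  Iso330 vs Iso52: 4
  Iso140 vs Iso52: 6
The largest is 7 mismatches, between Iso330 and Iso140; p = 7/11 = 0.636.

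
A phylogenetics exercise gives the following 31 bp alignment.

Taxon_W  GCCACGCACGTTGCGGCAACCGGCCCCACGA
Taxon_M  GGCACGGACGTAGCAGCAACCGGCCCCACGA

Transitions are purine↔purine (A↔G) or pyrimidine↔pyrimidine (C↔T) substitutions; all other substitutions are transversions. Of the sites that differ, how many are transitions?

1

Differing sites — 2:C/G (Tv); 7:C/G (Tv); 12:T/A (Tv); 15:G/A (Ti).
Of the 4 differences, 1 transition and 3 transversions, so the answer is 1.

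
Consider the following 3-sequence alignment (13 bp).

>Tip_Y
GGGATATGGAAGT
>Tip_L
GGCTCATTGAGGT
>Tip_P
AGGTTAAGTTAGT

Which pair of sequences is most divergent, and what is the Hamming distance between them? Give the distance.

Pairwise Hamming distances:
  Tip_Y vs Tip_L: 5
  Tip_Y vs Tip_P: 5
  Tip_L vs Tip_P: 8
The largest is 8, between Tip_L and Tip_P.

8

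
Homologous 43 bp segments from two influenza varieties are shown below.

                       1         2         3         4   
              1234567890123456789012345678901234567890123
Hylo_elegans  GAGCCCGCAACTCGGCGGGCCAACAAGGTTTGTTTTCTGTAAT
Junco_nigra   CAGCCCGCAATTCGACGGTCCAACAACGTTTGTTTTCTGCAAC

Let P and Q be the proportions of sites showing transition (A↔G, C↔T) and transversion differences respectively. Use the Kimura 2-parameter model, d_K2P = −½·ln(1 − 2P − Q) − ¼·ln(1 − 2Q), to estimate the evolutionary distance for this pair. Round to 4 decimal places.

0.1853

Mismatches occur at site 1 (G→C, transversion), site 11 (C→T, transition), site 15 (G→A, transition), site 19 (G→T, transversion), site 27 (G→C, transversion), site 40 (T→C, transition), site 43 (T→C, transition).
Of the 7 differences, 4 transitions and 3 transversions over 43 sites: P = 4/43 = 0.093023, Q = 3/43 = 0.069767.
d = −0.5·ln(0.744187) − 0.25·ln(0.860466) = −0.5·(-0.295463) − 0.25·(-0.150281) = 0.1853.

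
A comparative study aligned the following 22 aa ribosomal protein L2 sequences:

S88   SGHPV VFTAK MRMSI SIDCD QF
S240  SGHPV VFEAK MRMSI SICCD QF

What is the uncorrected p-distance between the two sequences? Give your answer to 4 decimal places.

Mismatches occur at site 8 (T→E), site 18 (D→C).
There are 2 differences over 22 sites, so p = 2/22 = 0.0909.

0.0909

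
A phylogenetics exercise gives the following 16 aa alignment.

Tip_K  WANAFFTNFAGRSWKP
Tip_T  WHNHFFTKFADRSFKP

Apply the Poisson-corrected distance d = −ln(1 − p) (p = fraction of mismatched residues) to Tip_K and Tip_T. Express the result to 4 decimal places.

Differing sites — 2:A/H; 4:A/H; 8:N/K; 11:G/D; 14:W/F.
p = 5/16 = 0.312500.
d = −ln(1 − 0.312500) = −ln(0.687500) = 0.3747.

0.3747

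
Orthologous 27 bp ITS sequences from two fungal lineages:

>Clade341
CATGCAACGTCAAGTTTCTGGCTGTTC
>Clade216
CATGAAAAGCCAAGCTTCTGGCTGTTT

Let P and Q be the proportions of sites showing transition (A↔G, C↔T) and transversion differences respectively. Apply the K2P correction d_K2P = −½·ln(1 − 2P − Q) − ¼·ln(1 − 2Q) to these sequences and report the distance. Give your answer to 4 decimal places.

0.2158

Mismatches occur at site 5 (C/A, transversion), site 8 (C/A, transversion), site 10 (T/C, transition), site 15 (T/C, transition), site 27 (C/T, transition).
Of the 5 differences, 3 transitions and 2 transversions over 27 sites: P = 3/27 = 0.111111, Q = 2/27 = 0.074074.
d = −0.5·ln(0.703704) − 0.25·ln(0.851852) = −0.5·(-0.351397) − 0.25·(-0.160342) = 0.2158.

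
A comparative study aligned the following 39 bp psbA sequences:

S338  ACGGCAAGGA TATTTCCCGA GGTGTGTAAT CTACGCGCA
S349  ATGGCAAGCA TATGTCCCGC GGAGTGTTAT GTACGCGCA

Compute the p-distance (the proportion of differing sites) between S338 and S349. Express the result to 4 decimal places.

0.1795

Mismatches occur at site 2 (C→T), site 9 (G→C), site 14 (T→G), site 20 (A→C), site 23 (T→A), site 28 (A→T), site 31 (C→G).
There are 7 differences over 39 sites, so p = 7/39 = 0.1795.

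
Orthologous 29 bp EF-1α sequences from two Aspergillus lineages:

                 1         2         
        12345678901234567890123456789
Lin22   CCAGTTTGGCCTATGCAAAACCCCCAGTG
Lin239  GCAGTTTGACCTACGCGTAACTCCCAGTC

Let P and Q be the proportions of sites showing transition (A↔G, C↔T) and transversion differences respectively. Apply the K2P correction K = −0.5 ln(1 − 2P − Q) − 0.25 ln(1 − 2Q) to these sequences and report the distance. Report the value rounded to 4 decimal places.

0.2964

Differing sites — 1:C/G (Tv); 9:G/A (Ti); 14:T/C (Ti); 17:A/G (Ti); 18:A/T (Tv); 22:C/T (Ti); 29:G/C (Tv).
Of the 7 differences, 4 transitions and 3 transversions over 29 sites: P = 4/29 = 0.137931, Q = 3/29 = 0.103448.
d = −0.5·ln(0.620690) − 0.25·ln(0.793104) = −0.5·(-0.476924) − 0.25·(-0.231801) = 0.2964.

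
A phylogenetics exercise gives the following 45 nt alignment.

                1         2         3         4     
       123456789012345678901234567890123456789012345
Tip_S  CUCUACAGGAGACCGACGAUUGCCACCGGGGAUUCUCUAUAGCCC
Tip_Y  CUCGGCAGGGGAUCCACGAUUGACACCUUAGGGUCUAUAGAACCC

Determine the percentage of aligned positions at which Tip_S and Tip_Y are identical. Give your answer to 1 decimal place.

68.9%

The sequences differ at positions 4 (U/G), 5 (A/G), 10 (A/G), 13 (C/U), 15 (G/C), 23 (C/A), 28 (G/U), 29 (G/U), 30 (G/A), 32 (A/G), 33 (U/G), 37 (C/A), 40 (U/G), 42 (G/A).
31 of the 45 sites match, so the percent identity is 31/45 × 100 = 68.9%.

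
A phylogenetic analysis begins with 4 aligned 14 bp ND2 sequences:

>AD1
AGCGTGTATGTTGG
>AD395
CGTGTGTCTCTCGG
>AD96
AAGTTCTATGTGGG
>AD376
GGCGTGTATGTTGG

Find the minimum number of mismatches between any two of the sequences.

1

Pairwise Hamming distances:
  AD1 vs AD395: 5
  AD1 vs AD96: 5
  AD1 vs AD376: 1
  AD395 vs AD96: 8
  AD395 vs AD376: 5
  AD96 vs AD376: 6
The smallest is 1, between AD1 and AD376.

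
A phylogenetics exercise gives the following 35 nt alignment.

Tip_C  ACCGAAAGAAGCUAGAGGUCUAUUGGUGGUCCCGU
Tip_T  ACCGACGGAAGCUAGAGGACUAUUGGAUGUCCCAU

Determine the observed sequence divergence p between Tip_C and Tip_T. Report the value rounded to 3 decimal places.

0.171

The sequences differ at positions 6 (A/C), 7 (A/G), 19 (U/A), 27 (U/A), 28 (G/U), 34 (G/A).
There are 6 differences over 35 sites, so p = 6/35 = 0.171.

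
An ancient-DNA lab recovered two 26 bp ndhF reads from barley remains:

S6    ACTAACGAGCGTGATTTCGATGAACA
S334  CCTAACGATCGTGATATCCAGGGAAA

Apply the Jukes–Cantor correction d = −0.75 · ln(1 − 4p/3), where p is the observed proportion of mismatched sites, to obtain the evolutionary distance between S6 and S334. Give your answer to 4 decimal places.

Differing sites — 1:A/C; 9:G/T; 16:T/A; 19:G/C; 21:T/G; 23:A/G; 25:C/A.
p = 7/26 = 0.269231.
d = −0.75 · ln(1 − (4/3)·0.269231) = −0.75 · ln(0.641025) = −0.75 · (-0.444687) = 0.3335.

0.3335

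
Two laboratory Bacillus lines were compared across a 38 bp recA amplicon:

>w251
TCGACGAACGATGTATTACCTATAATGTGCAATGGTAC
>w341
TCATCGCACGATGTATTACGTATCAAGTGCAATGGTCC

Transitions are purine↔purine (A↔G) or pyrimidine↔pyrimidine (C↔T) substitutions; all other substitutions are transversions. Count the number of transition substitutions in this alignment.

1

Differing sites — 3:G/A (Ti); 4:A/T (Tv); 7:A/C (Tv); 20:C/G (Tv); 24:A/C (Tv); 26:T/A (Tv); 37:A/C (Tv).
Of the 7 differences, 1 transition and 6 transversions, so the answer is 1.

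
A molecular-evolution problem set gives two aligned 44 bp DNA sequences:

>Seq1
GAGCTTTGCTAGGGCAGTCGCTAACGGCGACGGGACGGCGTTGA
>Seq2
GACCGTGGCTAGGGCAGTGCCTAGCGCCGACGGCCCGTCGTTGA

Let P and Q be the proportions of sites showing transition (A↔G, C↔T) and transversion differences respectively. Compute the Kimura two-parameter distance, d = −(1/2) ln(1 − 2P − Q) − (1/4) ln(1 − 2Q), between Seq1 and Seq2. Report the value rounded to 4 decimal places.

0.2754

The sequences differ at positions 3 (G/C, transversion), 5 (T/G, transversion), 7 (T/G, transversion), 19 (C/G, transversion), 20 (G/C, transversion), 24 (A/G, transition), 27 (G/C, transversion), 34 (G/C, transversion), 35 (A/C, transversion), 38 (G/T, transversion).
Of the 10 differences, 1 transition and 9 transversions over 44 sites: P = 1/44 = 0.022727, Q = 9/44 = 0.204545.
d = −0.5·ln(0.750001) − 0.25·ln(0.590910) = −0.5·(-0.287681) − 0.25·(-0.526092) = 0.2754.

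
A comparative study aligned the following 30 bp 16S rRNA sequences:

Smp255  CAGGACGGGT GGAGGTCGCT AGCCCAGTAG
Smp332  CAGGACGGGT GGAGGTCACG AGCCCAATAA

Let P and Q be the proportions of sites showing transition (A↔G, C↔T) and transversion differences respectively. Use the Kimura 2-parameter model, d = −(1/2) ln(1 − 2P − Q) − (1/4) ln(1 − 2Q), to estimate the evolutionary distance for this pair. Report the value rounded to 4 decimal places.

The sequences differ at positions 18 (G/A, transition), 20 (T/G, transversion), 27 (G/A, transition), 30 (G/A, transition).
Of the 4 differences, 3 transitions and 1 transversion over 30 sites: P = 3/30 = 0.100000, Q = 1/30 = 0.033333.
d = −0.5·ln(0.766667) − 0.25·ln(0.933334) = −0.5·(-0.265703) − 0.25·(-0.068992) = 0.1501.

0.1501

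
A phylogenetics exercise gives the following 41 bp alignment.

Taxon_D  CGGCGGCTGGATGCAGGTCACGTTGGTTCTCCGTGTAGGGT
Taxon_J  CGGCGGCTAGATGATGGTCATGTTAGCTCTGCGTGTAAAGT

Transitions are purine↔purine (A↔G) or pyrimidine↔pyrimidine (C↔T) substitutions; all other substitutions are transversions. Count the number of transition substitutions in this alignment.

6

Differing sites — 9:G/A (Ti); 14:C/A (Tv); 15:A/T (Tv); 21:C/T (Ti); 25:G/A (Ti); 27:T/C (Ti); 31:C/G (Tv); 38:G/A (Ti); 39:G/A (Ti).
Of the 9 differences, 6 transitions and 3 transversions, so the answer is 6.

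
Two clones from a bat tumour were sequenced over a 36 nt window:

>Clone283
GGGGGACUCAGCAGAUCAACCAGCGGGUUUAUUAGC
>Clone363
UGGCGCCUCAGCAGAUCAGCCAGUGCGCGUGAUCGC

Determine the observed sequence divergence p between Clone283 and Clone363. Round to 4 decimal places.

Differing sites — 1:G/U; 4:G/C; 6:A/C; 19:A/G; 24:C/U; 26:G/C; 28:U/C; 29:U/G; 31:A/G; 32:U/A; 34:A/C.
There are 11 differences over 36 sites, so p = 11/36 = 0.3056.

0.3056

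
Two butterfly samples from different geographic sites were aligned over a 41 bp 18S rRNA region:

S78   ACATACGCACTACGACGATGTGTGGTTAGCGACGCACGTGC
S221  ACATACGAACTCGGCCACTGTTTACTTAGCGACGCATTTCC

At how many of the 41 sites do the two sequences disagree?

Mismatches occur at site 8 (C/A), site 12 (A/C), site 13 (C/G), site 15 (A/C), site 17 (G/A), site 18 (A/C), site 22 (G/T), site 24 (G/A), site 25 (G/C), site 37 (C/T), site 38 (G/T), site 40 (G/C).
That gives 12 mismatches out of 41 aligned sites, so the Hamming distance is 12.

12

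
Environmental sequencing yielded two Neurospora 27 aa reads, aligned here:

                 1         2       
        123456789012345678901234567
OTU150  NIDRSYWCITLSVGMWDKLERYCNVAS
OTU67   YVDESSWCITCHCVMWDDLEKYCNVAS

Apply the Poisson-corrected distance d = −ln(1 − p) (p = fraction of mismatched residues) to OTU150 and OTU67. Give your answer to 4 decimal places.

Differing sites — 1:N/Y; 2:I/V; 4:R/E; 6:Y/S; 11:L/C; 12:S/H; 13:V/C; 14:G/V; 18:K/D; 21:R/K.
p = 10/27 = 0.370370.
d = −ln(1 − 0.370370) = −ln(0.629630) = 0.4626.

0.4626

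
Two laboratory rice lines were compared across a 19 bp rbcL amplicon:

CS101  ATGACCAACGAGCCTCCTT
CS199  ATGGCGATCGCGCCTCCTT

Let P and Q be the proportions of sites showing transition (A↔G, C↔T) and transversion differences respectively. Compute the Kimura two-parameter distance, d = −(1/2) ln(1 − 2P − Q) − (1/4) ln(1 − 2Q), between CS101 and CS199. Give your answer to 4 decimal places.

0.2476

The sequences differ at positions 4 (A/G, transition), 6 (C/G, transversion), 8 (A/T, transversion), 11 (A/C, transversion).
Of the 4 differences, 1 transition and 3 transversions over 19 sites: P = 1/19 = 0.052632, Q = 3/19 = 0.157895.
d = −0.5·ln(0.736841) − 0.25·ln(0.684210) = −0.5·(-0.305383) − 0.25·(-0.379490) = 0.2476.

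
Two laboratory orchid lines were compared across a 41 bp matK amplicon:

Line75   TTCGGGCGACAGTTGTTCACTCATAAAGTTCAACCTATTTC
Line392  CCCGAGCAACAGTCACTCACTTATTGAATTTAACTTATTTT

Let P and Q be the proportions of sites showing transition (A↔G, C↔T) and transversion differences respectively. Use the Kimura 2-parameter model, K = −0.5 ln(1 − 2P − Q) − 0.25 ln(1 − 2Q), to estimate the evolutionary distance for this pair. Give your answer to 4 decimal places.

0.5498

Differing sites — 1:T/C (Ti); 2:T/C (Ti); 5:G/A (Ti); 8:G/A (Ti); 14:T/C (Ti); 15:G/A (Ti); 16:T/C (Ti); 22:C/T (Ti); 25:A/T (Tv); 26:A/G (Ti); 28:G/A (Ti); 31:C/T (Ti); 35:C/T (Ti); 41:C/T (Ti).
Of the 14 differences, 13 transitions and 1 transversion over 41 sites: P = 13/41 = 0.317073, Q = 1/41 = 0.024390.
d = −0.5·ln(0.341464) − 0.25·ln(0.951220) = −0.5·(-1.074513) − 0.25·(-0.050010) = 0.5498.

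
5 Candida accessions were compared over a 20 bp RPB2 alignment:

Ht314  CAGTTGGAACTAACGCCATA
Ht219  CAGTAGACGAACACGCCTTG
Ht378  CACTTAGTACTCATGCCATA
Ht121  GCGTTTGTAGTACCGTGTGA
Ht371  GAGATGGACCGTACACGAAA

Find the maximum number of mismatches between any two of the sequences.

Pairwise Hamming distances:
  Ht314 vs Ht219: 9
  Ht314 vs Ht378: 5
  Ht314 vs Ht121: 10
  Ht314 vs Ht371: 8
  Ht219 vs Ht378: 11
  Ht219 vs Ht121: 15
  Ht219 vs Ht371: 14
  Ht378 vs Ht121: 12
  Ht378 vs Ht371: 12
  Ht121 vs Ht371: 13
The largest is 15, between Ht219 and Ht121.

15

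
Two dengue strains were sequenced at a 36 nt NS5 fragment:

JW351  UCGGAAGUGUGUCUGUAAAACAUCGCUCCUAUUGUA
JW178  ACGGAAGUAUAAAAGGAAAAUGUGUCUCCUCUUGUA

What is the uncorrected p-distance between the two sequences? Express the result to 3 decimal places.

Mismatches occur at site 1 (U↔A), site 9 (G↔A), site 11 (G↔A), site 12 (U↔A), site 13 (C↔A), site 14 (U↔A), site 16 (U↔G), site 21 (C↔U), site 22 (A↔G), site 24 (C↔G), site 25 (G↔U), site 31 (A↔C).
There are 12 differences over 36 sites, so p = 12/36 = 0.333.

0.333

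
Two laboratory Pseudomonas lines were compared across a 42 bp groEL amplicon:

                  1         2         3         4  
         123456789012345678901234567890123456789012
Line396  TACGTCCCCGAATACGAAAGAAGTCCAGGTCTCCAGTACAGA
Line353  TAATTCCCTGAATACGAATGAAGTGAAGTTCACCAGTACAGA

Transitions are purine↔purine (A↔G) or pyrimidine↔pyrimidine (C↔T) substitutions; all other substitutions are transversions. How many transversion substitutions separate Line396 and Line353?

Differing sites — 3:C/A (Tv); 4:G/T (Tv); 9:C/T (Ti); 19:A/T (Tv); 25:C/G (Tv); 26:C/A (Tv); 29:G/T (Tv); 32:T/A (Tv).
Of the 8 differences, 1 transition and 7 transversions, so the answer is 7.

7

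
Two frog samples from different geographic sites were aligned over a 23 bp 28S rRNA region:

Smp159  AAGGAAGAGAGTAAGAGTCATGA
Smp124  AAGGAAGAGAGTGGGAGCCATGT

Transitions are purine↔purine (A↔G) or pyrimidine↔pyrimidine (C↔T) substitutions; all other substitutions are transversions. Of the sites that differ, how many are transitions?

Differing sites — 13:A/G (Ti); 14:A/G (Ti); 18:T/C (Ti); 23:A/T (Tv).
Of the 4 differences, 3 transitions and 1 transversion, so the answer is 3.

3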